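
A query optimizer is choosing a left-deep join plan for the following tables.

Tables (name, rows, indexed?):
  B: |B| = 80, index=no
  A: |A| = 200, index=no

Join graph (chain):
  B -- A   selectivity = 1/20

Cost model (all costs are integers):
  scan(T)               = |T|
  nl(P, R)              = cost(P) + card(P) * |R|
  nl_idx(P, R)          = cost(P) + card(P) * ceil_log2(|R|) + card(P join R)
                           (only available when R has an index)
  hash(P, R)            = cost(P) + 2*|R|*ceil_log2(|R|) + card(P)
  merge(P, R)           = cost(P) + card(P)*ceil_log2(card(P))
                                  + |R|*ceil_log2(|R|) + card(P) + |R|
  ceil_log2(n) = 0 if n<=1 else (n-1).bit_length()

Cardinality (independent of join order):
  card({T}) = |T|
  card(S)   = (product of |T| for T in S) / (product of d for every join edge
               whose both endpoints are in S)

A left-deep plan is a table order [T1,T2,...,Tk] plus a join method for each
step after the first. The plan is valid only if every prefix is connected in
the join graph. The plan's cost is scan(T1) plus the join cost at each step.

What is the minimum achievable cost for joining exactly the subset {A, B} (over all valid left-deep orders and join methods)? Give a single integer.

1520

Selinger DP over subsets of {A,B}:
  {B}: scan cost=80, card=80
  {A}: scan cost=200, card=200
  {AB}: card=800; try (B,hash)→1520, (A,merge)→2520, (B,merge)→2640, (A,hash)→3360, (A,nl)→16080, (B,nl)→16200; best=1520 via (B,hash)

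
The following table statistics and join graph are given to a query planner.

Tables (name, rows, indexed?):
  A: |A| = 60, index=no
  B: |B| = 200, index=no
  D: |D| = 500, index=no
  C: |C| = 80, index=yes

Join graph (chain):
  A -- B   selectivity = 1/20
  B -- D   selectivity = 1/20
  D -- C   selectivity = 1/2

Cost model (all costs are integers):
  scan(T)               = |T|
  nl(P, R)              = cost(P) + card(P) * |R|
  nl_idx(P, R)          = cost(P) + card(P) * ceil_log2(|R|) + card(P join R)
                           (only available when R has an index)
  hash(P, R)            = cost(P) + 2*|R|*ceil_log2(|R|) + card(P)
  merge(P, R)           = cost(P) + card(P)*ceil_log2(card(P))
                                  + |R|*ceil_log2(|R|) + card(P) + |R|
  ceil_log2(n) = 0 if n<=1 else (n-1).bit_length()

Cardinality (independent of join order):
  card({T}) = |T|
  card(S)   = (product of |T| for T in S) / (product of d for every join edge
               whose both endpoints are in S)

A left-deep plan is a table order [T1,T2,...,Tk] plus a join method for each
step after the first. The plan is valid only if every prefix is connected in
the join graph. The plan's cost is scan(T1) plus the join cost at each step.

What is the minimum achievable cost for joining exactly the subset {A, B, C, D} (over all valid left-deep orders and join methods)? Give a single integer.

26040

Selinger DP over subsets of {A,B,C,D}:
  {A}: scan cost=60, card=60
  {B}: scan cost=200, card=200
  {D}: scan cost=500, card=500
  {C}: scan cost=80, card=80
  {AB}: card=600; try (A,hash)→1120, (B,merge)→2280, (A,merge)→2420, (B,hash)→3320, (B,nl)→12060, (A,nl)→12200; best=1120 via (A,hash)
  {BD}: card=5000; try (B,hash)→4200, (D,merge)→7000, (B,merge)→7300, (D,hash)→9400, (D,nl)→100200, (B,nl)→100500; best=4200 via (B,hash)
  {CD}: card=20000; try (C,hash)→2120, (D,merge)→5720, (C,merge)→6140, (D,hash)→9160, (C,nl_idx)→24000, (D,nl)→40080 …(+1); best=2120 via (C,hash)
  {ABD}: card=15000; try (A,hash)→9920, (D,hash)→10720, (D,merge)→12720, (A,merge)→74620, (D,nl)→301120, (A,nl)→304200; best=9920 via (A,hash)
  {BCD}: card=200000; try (C,hash)→10320, (B,hash)→25320, (C,merge)→74840, (C,nl_idx)→239200, (B,merge)→323920, (C,nl)→404200 …(+1); best=10320 via (C,hash)
  {ABCD}: card=600000; try (C,hash)→26040, (A,hash)→211040, (C,merge)→235560, (C,nl_idx)→714920, (C,nl)→1209920, (A,merge)→3810740 …(+1); best=26040 via (C,hash)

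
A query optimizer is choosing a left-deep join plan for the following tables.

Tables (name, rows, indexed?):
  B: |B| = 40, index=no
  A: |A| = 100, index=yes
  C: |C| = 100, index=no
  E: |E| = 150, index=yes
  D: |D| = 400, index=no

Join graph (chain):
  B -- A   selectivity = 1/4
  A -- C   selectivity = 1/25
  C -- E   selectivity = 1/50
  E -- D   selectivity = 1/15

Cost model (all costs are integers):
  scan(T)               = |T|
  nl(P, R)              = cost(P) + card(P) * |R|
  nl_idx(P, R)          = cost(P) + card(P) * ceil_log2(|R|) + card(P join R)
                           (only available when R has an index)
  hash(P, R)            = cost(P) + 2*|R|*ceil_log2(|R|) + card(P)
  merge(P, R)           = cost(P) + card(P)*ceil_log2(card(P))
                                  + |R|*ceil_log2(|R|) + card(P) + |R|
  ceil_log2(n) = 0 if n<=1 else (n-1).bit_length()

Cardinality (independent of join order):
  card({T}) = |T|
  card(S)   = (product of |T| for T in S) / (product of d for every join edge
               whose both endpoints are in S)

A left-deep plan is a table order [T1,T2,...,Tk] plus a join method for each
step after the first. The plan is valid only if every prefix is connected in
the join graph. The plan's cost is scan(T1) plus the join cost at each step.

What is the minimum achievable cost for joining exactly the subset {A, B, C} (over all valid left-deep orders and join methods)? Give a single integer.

2080

Selinger DP over subsets of {A,B,C}:
  {B}: scan cost=40, card=40
  {A}: scan cost=100, card=100
  {C}: scan cost=100, card=100
  {AB}: card=1000; try (B,hash)→680, (A,merge)→1120, (B,merge)→1180, (A,nl_idx)→1320, (A,hash)→1480, (A,nl)→4040 …(+1); best=680 via (B,hash)
  {AC}: card=400; try (A,nl_idx)→1200, (C,hash)→1600, (A,hash)→1600, (C,merge)→1700, (A,merge)→1700, (C,nl)→10100 …(+1); best=1200 via (A,nl_idx)
  {ABC}: card=4000; try (B,hash)→2080, (C,hash)→3080, (B,merge)→5480, (C,merge)→12480, (B,nl)→17200, (C,nl)→100680; best=2080 via (B,hash)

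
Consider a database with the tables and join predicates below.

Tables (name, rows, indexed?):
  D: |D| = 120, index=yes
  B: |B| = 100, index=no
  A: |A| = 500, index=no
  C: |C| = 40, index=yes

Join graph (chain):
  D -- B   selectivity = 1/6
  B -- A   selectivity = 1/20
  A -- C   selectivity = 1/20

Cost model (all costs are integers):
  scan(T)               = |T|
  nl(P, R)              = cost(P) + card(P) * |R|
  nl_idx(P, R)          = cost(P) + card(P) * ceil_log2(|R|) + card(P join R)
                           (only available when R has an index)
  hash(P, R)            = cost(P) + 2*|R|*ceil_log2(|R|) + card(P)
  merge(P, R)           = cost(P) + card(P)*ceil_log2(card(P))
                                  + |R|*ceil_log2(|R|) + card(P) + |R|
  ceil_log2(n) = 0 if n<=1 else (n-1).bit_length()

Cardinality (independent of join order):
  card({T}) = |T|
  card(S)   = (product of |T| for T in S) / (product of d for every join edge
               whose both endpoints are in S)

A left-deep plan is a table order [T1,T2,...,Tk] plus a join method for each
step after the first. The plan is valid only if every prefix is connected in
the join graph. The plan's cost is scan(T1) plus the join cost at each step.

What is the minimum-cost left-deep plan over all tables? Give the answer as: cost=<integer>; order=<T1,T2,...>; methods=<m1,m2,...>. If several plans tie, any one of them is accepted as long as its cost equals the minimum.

Selinger DP (subsets sized 1..n):
  {D}: scan cost=120, card=120
  {B}: scan cost=100, card=100
  {A}: scan cost=500, card=500
  {C}: scan cost=40, card=40
  {BD}: card=2000; try (B,hash)→1640, (D,merge)→1860, (D,hash)→1880, (B,merge)→1880, (D,nl_idx)→2800, (D,nl)→12100 …(+1); best=1640 via (B,hash)
  {AB}: card=2500; try (B,hash)→2400, (A,merge)→5900, (B,merge)→6300, (A,hash)→9200, (A,nl)→50100, (B,nl)→50500; best=2400 via (B,hash)
  {AC}: card=1000; try (C,hash)→1480, (C,nl_idx)→4500, (A,merge)→5320, (C,merge)→5780, (A,hash)→9080, (A,nl)→20040 …(+1); best=1480 via (C,hash)
  {ABD}: card=50000; try (D,hash)→6580, (A,hash)→12640, (A,merge)→30640, (D,merge)→35860, (D,nl_idx)→69900, (D,nl)→302400 …(+1); best=6580 via (D,hash)
  {ABC}: card=5000; try (B,hash)→3880, (C,hash)→5380, (B,merge)→13280, (C,nl_idx)→22400, (C,merge)→35180, (B,nl)→101480 …(+1); best=3880 via (B,hash)
  {ABCD}: card=100000; try (D,hash)→10560, (C,hash)→57060, (D,merge)→74840, (D,nl_idx)→138880, (C,nl_idx)→406580, (D,nl)→603880 …(+2); best=10560 via (D,hash)

cost=10560; order=A,C,B,D; methods=hash,hash,hash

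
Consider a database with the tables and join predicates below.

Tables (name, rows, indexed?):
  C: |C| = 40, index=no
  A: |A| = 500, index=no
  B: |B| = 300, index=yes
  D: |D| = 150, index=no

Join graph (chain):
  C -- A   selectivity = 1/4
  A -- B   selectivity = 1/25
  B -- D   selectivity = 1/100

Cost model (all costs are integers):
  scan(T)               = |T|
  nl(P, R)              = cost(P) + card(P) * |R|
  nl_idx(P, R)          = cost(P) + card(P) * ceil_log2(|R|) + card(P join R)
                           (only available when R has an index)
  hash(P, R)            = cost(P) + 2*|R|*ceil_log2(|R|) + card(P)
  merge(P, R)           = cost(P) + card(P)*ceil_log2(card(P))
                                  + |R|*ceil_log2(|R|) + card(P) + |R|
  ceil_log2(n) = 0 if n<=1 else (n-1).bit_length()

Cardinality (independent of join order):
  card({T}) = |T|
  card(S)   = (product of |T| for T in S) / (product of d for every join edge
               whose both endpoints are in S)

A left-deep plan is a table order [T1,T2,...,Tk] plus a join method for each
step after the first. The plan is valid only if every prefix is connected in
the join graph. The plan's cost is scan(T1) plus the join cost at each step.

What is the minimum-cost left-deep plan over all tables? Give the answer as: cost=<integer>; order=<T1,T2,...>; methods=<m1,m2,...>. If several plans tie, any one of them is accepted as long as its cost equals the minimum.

cost=20880; order=D,B,A,C; methods=nl_idx,hash,hash

Selinger DP (subsets sized 1..n):
  {C}: scan cost=40, card=40
  {A}: scan cost=500, card=500
  {B}: scan cost=300, card=300
  {D}: scan cost=150, card=150
  {AC}: card=5000; try (C,hash)→1480, (A,merge)→5320, (C,merge)→5780, (A,hash)→9080, (A,nl)→20040, (C,nl)→20500; best=1480 via (C,hash)
  {AB}: card=6000; try (B,hash)→6400, (A,merge)→8300, (B,merge)→8500, (A,hash)→9600, (B,nl_idx)→11000, (A,nl)→150300 …(+1); best=6400 via (B,hash)
  {BD}: card=450; try (B,nl_idx)→1950, (D,hash)→3000, (B,merge)→4500, (D,merge)→4650, (B,hash)→5700, (B,nl)→45150 …(+1); best=1950 via (B,nl_idx)
  {ABC}: card=60000; try (B,hash)→11880, (C,hash)→12880, (B,merge)→74480, (C,merge)→90680, (B,nl_idx)→106480, (C,nl)→246400 …(+1); best=11880 via (B,hash)
  {ABD}: card=9000; try (A,hash)→11400, (A,merge)→11450, (D,hash)→14800, (D,merge)→91750, (A,nl)→226950, (D,nl)→906400; best=11400 via (A,hash)
  {ABCD}: card=90000; try (C,hash)→20880, (D,hash)→74280, (C,merge)→146680, (C,nl)→371400, (D,merge)→1033230, (D,nl)→9011880; best=20880 via (C,hash)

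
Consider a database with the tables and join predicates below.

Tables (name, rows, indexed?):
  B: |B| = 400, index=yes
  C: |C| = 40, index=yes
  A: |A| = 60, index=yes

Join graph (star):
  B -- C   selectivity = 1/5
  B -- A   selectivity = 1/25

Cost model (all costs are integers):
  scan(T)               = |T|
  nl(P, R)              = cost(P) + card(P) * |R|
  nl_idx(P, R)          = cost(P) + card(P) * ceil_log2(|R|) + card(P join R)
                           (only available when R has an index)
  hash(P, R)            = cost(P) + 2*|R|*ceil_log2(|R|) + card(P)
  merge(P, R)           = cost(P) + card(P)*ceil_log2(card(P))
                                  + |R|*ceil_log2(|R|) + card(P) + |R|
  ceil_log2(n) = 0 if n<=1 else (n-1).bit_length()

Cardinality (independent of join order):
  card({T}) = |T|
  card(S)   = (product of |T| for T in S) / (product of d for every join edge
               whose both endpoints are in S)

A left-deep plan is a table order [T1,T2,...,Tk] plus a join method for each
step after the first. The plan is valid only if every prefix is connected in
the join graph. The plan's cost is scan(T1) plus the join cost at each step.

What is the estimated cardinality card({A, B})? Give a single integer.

960

Tables in S: A(60), B(400)
Edges inside S: B-A(d=25)
numerator = 60 * 400 = 24000
denominator = 25 = 25
card(S) = 24000 / 25 = 960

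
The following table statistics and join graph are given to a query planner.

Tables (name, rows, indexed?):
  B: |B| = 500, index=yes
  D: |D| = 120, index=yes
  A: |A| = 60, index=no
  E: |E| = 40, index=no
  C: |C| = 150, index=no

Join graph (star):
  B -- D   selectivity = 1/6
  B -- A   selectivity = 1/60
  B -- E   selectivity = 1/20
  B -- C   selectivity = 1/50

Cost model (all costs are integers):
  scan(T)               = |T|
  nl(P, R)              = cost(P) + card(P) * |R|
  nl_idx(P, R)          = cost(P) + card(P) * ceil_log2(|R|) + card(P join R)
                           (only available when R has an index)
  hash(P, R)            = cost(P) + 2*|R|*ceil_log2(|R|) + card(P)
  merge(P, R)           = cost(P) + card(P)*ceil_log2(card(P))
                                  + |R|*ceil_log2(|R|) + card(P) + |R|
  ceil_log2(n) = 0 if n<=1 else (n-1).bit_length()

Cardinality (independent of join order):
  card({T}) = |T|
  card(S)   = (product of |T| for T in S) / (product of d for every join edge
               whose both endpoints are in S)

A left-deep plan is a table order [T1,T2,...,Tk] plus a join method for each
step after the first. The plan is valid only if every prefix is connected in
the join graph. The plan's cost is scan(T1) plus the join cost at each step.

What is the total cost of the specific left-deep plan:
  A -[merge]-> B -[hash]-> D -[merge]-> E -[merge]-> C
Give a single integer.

479290

step 1: scan A: cost=60, card=60
step 2: join B via merge
    card(P join B) = 60*500/(60) = 500
    cost = 60 + 60*6 + 500*9 + 60 + 500 = 5480
step 3: join D via hash
    card(P join D) = 500*120/(6) = 10000
    cost = 5480 + 2*120*7 + 500 = 7660
step 4: join E via merge
    card(P join E) = 10000*40/(20) = 20000
    cost = 7660 + 10000*14 + 40*6 + 10000 + 40 = 157940
step 5: join C via merge
    card(P join C) = 20000*150/(50) = 60000
    cost = 157940 + 20000*15 + 150*8 + 20000 + 150 = 479290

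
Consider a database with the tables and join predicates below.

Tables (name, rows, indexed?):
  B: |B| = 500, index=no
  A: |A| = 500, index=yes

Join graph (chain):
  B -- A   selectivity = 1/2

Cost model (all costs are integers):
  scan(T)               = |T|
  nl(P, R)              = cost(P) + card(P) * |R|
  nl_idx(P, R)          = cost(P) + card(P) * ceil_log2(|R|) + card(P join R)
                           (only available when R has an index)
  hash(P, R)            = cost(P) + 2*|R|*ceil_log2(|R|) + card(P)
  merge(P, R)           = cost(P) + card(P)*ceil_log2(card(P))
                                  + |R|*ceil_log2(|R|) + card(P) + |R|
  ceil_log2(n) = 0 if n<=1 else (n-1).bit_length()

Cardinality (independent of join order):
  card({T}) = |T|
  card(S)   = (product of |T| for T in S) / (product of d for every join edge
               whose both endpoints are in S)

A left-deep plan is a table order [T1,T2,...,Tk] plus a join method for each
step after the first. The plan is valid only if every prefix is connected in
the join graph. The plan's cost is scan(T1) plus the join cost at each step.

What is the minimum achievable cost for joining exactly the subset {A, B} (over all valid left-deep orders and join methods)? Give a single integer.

10000

Selinger DP over subsets of {A,B}:
  {B}: scan cost=500, card=500
  {A}: scan cost=500, card=500
  {AB}: card=125000; try (B,hash)→10000, (A,hash)→10000, (B,merge)→10500, (A,merge)→10500, (A,nl_idx)→130000, (B,nl)→250500 …(+1); best=10000 via (B,hash)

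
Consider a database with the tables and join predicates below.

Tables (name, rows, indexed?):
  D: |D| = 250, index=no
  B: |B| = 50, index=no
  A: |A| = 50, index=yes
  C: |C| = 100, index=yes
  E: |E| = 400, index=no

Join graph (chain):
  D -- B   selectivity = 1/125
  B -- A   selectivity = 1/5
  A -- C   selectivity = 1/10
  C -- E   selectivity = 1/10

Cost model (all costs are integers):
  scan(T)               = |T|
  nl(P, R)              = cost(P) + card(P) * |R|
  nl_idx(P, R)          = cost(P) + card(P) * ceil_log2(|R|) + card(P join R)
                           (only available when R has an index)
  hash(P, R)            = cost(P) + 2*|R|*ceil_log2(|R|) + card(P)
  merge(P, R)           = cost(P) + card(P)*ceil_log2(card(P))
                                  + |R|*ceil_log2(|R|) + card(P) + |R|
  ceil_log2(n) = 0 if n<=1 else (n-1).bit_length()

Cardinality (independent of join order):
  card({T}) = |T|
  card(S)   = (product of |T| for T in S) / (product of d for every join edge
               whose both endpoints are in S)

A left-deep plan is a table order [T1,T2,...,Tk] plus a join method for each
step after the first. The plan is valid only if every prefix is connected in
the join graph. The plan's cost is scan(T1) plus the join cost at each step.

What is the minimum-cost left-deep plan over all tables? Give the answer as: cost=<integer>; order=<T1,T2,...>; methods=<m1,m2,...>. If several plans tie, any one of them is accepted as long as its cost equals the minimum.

Selinger DP (subsets sized 1..n):
  {D}: scan cost=250, card=250
  {B}: scan cost=50, card=50
  {A}: scan cost=50, card=50
  {C}: scan cost=100, card=100
  {E}: scan cost=400, card=400
  {BD}: card=100; try (B,hash)→1100, (D,merge)→2650, (B,merge)→2850, (D,hash)→4100, (D,nl)→12550, (B,nl)→12750; best=1100 via (B,hash)
  {AB}: card=500; try (B,hash)→700, (A,hash)→700, (B,merge)→750, (A,merge)→750, (A,nl_idx)→850, (B,nl)→2550 …(+1); best=700 via (B,hash)
  {AC}: card=500; try (A,hash)→800, (C,nl_idx)→900, (C,merge)→1200, (A,nl_idx)→1200, (A,merge)→1250, (C,hash)→1500 …(+2); best=800 via (A,hash)
  {CE}: card=4000; try (C,hash)→2200, (E,merge)→4900, (C,merge)→5200, (C,nl_idx)→7200, (E,hash)→7400, (E,nl)→40100 …(+1); best=2200 via (C,hash)
  {ABD}: card=1000; try (A,hash)→1800, (A,merge)→2250, (A,nl_idx)→2700, (D,hash)→5200, (A,nl)→6100, (D,merge)→7950 …(+1); best=1800 via (A,hash)
  {ABC}: card=5000; try (B,hash)→1900, (C,hash)→2600, (B,merge)→6150, (C,merge)→6500, (C,nl_idx)→9200, (B,nl)→25800 …(+1); best=1900 via (B,hash)
  {ACE}: card=20000; try (A,hash)→6800, (E,hash)→8500, (E,merge)→9800, (A,nl_idx)→46200, (A,merge)→54550, (E,nl)→200800 …(+1); best=6800 via (A,hash)
  {ABCD}: card=10000; try (C,hash)→4200, (D,hash)→10900, (C,merge)→13600, (C,nl_idx)→18800, (D,merge)→74150, (C,nl)→101800 …(+1); best=4200 via (C,hash)
  {ABCE}: card=200000; try (E,hash)→14100, (B,hash)→27400, (E,merge)→75900, (B,merge)→327150, (B,nl)→1006800, (E,nl)→2001900; best=14100 via (E,hash)
  {ABCDE}: card=400000; try (E,hash)→21400, (E,merge)→158200, (D,hash)→218100, (D,merge)→3816350, (E,nl)→4004200, (D,nl)→50014100; best=21400 via (E,hash)

cost=21400; order=D,B,A,C,E; methods=hash,hash,hash,hash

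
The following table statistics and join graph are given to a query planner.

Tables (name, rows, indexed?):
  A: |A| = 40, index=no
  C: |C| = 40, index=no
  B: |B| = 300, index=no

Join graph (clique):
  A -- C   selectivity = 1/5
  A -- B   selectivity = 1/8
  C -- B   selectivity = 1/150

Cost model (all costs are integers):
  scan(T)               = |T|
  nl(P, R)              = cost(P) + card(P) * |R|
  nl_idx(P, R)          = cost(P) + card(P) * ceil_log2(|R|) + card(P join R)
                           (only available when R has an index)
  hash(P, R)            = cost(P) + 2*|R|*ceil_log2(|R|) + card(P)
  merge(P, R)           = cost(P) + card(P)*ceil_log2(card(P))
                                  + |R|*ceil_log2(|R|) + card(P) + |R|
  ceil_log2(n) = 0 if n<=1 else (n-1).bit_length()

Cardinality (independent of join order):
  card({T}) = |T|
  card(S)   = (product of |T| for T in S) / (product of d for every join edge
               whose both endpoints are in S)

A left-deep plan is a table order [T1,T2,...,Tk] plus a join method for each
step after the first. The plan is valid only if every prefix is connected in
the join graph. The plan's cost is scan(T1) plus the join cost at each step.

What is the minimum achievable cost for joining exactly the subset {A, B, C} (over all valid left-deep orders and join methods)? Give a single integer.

1640

Selinger DP over subsets of {A,B,C}:
  {A}: scan cost=40, card=40
  {C}: scan cost=40, card=40
  {B}: scan cost=300, card=300
  {AC}: card=320; try (C,hash)→560, (A,hash)→560, (C,merge)→600, (A,merge)→600, (C,nl)→1640, (A,nl)→1640; best=560 via (C,hash)
  {AB}: card=1500; try (A,hash)→1080, (B,merge)→3320, (A,merge)→3580, (B,hash)→5480, (B,nl)→12040, (A,nl)→12300; best=1080 via (A,hash)
  {BC}: card=80; try (C,hash)→1080, (B,merge)→3320, (C,merge)→3580, (B,hash)→5480, (B,nl)→12040, (C,nl)→12300; best=1080 via (C,hash)
  {ABC}: card=80; try (A,hash)→1640, (A,merge)→2000, (C,hash)→3060, (A,nl)→4280, (B,hash)→6280, (B,merge)→6760 …(+3); best=1640 via (A,hash)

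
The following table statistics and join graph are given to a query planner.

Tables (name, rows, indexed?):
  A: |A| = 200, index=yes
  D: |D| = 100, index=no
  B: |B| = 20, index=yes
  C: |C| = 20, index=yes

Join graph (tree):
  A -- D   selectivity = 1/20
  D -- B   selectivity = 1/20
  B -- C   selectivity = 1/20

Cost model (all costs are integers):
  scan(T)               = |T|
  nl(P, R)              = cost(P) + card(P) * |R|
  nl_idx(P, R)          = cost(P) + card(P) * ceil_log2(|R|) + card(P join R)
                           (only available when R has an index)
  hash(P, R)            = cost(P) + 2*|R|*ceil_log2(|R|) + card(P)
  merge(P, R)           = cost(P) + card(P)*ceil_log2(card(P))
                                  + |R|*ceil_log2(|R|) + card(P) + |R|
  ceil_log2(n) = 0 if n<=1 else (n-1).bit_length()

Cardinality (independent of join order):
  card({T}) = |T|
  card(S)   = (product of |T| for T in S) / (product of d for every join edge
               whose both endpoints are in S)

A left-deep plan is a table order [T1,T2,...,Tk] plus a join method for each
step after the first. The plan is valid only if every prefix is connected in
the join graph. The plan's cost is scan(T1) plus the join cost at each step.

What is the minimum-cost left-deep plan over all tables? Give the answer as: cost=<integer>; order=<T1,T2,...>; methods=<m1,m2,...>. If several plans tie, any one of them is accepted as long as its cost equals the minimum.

Selinger DP (subsets sized 1..n):
  {A}: scan cost=200, card=200
  {D}: scan cost=100, card=100
  {B}: scan cost=20, card=20
  {C}: scan cost=20, card=20
  {AD}: card=1000; try (D,hash)→1800, (A,nl_idx)→1900, (A,merge)→2700, (D,merge)→2800, (A,hash)→3400, (A,nl)→20100 …(+1); best=1800 via (D,hash)
  {BD}: card=100; try (B,hash)→400, (B,nl_idx)→700, (D,merge)→940, (B,merge)→1020, (D,hash)→1440, (D,nl)→2020 …(+1); best=400 via (B,hash)
  {BC}: card=20; try (C,nl_idx)→140, (B,nl_idx)→140, (C,hash)→240, (B,hash)→240, (C,merge)→260, (B,merge)→260 …(+2); best=140 via (C,nl_idx)
  {ABD}: card=1000; try (A,nl_idx)→2200, (B,hash)→3000, (A,merge)→3000, (A,hash)→3700, (B,nl_idx)→7800, (B,merge)→12920 …(+2); best=2200 via (A,nl_idx)
  {BCD}: card=100; try (C,hash)→700, (C,nl_idx)→1000, (D,merge)→1060, (C,merge)→1320, (D,hash)→1560, (D,nl)→2140 …(+1); best=700 via (C,hash)
  {ABCD}: card=1000; try (A,nl_idx)→2500, (A,merge)→3300, (C,hash)→3400, (A,hash)→4000, (C,nl_idx)→8200, (C,merge)→13320 …(+2); best=2500 via (A,nl_idx)

cost=2500; order=D,B,C,A; methods=hash,hash,nl_idx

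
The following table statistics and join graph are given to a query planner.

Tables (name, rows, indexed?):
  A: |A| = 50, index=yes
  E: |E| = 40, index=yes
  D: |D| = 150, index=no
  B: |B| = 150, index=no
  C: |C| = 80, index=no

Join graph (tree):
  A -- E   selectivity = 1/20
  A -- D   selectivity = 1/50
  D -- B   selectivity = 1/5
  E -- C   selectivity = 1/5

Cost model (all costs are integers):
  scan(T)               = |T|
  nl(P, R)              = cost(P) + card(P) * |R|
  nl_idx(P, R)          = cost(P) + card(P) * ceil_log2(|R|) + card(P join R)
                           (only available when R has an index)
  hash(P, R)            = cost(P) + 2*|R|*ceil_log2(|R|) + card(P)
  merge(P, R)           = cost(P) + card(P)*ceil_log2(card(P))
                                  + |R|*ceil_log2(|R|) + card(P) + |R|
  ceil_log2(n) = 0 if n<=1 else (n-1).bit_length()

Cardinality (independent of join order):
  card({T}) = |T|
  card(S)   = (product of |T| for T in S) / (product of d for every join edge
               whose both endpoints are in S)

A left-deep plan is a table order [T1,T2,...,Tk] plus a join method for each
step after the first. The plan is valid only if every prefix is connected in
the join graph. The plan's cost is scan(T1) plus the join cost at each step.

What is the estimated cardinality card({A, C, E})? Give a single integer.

Tables in S: A(50), C(80), E(40)
Edges inside S: A-E(d=20), E-C(d=5)
numerator = 50 * 80 * 40 = 160000
denominator = 20 * 5 = 100
card(S) = 160000 / 100 = 1600

1600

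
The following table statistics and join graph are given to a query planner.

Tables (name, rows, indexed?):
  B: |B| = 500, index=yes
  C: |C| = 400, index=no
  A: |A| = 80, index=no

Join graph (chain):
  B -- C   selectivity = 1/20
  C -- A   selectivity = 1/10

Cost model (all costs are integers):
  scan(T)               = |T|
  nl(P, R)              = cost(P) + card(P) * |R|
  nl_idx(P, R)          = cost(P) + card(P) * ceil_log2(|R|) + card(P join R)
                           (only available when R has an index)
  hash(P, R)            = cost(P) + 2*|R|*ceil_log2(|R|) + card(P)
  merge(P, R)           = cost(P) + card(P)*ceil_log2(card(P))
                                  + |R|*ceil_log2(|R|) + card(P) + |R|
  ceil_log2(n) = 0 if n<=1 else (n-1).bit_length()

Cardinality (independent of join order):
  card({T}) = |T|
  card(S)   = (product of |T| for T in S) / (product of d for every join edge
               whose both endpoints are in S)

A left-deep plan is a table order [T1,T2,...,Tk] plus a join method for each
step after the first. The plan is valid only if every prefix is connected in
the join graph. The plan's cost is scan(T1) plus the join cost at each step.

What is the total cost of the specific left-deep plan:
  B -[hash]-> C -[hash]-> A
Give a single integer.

step 1: scan B: cost=500, card=500
step 2: join C via hash
    card(P join C) = 500*400/(20) = 10000
    cost = 500 + 2*400*9 + 500 = 8200
step 3: join A via hash
    card(P join A) = 10000*80/(10) = 80000
    cost = 8200 + 2*80*7 + 10000 = 19320

19320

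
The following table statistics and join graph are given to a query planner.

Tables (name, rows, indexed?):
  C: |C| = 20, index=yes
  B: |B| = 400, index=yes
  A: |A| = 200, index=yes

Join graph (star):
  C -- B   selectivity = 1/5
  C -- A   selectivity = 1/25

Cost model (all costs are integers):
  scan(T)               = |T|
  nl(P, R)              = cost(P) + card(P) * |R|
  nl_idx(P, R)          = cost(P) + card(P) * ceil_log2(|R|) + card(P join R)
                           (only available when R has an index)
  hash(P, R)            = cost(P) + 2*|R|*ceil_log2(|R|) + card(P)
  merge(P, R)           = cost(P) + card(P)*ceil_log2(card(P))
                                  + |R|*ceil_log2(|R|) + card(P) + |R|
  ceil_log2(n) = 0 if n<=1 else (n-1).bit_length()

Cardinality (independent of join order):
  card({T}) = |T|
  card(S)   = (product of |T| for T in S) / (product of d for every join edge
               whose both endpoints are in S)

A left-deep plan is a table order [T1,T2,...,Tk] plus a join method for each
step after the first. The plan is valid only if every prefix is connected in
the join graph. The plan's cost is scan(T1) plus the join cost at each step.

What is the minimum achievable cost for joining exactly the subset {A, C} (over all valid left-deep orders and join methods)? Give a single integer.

340

Selinger DP over subsets of {A,C}:
  {C}: scan cost=20, card=20
  {A}: scan cost=200, card=200
  {AC}: card=160; try (A,nl_idx)→340, (C,hash)→600, (C,nl_idx)→1360, (A,merge)→1940, (C,merge)→2120, (A,hash)→3240 …(+2); best=340 via (A,nl_idx)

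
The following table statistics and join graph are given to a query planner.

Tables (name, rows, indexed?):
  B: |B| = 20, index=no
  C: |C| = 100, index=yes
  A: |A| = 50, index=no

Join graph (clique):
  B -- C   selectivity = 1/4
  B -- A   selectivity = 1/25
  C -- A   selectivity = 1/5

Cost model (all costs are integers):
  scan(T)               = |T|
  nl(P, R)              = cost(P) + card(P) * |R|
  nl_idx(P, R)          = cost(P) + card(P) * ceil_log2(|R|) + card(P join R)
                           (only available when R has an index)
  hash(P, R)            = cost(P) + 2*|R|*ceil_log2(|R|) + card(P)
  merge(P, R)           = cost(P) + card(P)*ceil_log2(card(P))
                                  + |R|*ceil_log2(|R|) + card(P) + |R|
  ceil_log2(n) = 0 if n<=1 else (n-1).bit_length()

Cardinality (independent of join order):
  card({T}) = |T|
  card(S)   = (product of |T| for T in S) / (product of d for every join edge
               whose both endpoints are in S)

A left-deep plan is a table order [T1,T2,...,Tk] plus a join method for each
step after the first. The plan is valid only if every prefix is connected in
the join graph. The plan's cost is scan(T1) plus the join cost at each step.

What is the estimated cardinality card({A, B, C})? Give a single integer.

Tables in S: A(50), B(20), C(100)
Edges inside S: B-C(d=4), B-A(d=25), C-A(d=5)
numerator = 50 * 20 * 100 = 100000
denominator = 4 * 25 * 5 = 500
card(S) = 100000 / 500 = 200

200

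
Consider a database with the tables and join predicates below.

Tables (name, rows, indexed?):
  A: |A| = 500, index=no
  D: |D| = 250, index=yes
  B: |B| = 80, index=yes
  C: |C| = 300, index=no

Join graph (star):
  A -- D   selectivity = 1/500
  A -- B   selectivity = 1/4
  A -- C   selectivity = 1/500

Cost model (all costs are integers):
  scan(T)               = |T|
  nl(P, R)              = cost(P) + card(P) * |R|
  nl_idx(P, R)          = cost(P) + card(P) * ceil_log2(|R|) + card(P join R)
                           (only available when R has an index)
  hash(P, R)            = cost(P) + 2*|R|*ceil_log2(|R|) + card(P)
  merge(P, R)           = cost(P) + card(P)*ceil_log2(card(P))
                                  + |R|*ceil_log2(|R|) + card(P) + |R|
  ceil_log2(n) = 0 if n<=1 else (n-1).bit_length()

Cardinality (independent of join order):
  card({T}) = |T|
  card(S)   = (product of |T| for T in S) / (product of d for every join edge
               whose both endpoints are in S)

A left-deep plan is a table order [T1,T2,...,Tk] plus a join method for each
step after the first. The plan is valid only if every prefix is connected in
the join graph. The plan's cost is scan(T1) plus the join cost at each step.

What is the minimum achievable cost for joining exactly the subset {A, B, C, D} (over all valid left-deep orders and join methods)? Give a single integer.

10220

Selinger DP over subsets of {A,B,C,D}:
  {A}: scan cost=500, card=500
  {D}: scan cost=250, card=250
  {B}: scan cost=80, card=80
  {C}: scan cost=300, card=300
  {AD}: card=250; try (D,nl_idx)→4750, (D,hash)→5000, (A,merge)→7500, (D,merge)→7750, (A,hash)→9500, (A,nl)→125250 …(+1); best=4750 via (D,nl_idx)
  {AB}: card=10000; try (B,hash)→2120, (A,merge)→5720, (B,merge)→6140, (A,hash)→9160, (B,nl_idx)→14000, (A,nl)→40080 …(+1); best=2120 via (B,hash)
  {AC}: card=300; try (C,hash)→6400, (A,merge)→8300, (C,merge)→8500, (A,hash)→9600, (A,nl)→150300, (C,nl)→150500; best=6400 via (C,hash)
  {ABD}: card=5000; try (B,hash)→6120, (B,merge)→7640, (B,nl_idx)→11500, (D,hash)→16120, (B,nl)→24750, (D,nl_idx)→87120 …(+2); best=6120 via (B,hash)
  {ACD}: card=150; try (D,nl_idx)→8950, (C,merge)→10000, (C,hash)→10400, (D,hash)→10700, (D,merge)→11650, (C,nl)→79750 …(+1); best=8950 via (D,nl_idx)
  {ABC}: card=6000; try (B,hash)→7820, (B,merge)→10040, (B,nl_idx)→14500, (C,hash)→17520, (B,nl)→30400, (C,merge)→155120 …(+1); best=7820 via (B,hash)
  {ABCD}: card=3000; try (B,hash)→10220, (B,merge)→10940, (B,nl_idx)→13000, (C,hash)→16520, (D,hash)→17820, (B,nl)→20950 …(+5); best=10220 via (B,hash)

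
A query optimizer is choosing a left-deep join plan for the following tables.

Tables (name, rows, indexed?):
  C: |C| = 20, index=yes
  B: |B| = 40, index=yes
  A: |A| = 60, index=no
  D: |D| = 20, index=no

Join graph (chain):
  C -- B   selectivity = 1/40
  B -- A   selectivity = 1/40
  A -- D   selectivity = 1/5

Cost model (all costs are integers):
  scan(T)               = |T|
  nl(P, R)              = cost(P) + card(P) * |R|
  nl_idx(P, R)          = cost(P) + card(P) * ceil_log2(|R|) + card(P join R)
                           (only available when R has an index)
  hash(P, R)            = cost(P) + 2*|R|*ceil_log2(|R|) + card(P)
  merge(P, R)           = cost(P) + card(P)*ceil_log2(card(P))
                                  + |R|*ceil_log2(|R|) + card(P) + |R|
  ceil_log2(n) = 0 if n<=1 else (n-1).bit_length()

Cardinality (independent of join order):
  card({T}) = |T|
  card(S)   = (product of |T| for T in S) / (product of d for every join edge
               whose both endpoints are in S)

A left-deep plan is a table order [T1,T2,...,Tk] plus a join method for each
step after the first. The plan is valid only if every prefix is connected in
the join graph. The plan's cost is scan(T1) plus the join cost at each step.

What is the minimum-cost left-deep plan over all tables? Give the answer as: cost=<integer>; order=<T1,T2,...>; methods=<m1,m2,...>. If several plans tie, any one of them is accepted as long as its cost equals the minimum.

cost=930; order=C,B,A,D; methods=nl_idx,merge,hash

Selinger DP (subsets sized 1..n):
  {C}: scan cost=20, card=20
  {B}: scan cost=40, card=40
  {A}: scan cost=60, card=60
  {D}: scan cost=20, card=20
  {BC}: card=20; try (B,nl_idx)→160, (C,nl_idx)→260, (C,hash)→280, (B,merge)→420, (C,merge)→440, (B,hash)→520 …(+2); best=160 via (B,nl_idx)
  {AB}: card=60; try (B,nl_idx)→480, (B,hash)→600, (A,merge)→740, (B,merge)→760, (A,hash)→800, (A,nl)→2440 …(+1); best=480 via (B,nl_idx)
  {AD}: card=240; try (D,hash)→320, (A,merge)→560, (D,merge)→600, (A,hash)→760, (A,nl)→1220, (D,nl)→1260; best=320 via (D,hash)
  {ABC}: card=30; try (A,merge)→700, (C,hash)→740, (C,nl_idx)→810, (A,hash)→900, (C,merge)→1020, (A,nl)→1360 …(+1); best=700 via (A,merge)
  {ABD}: card=240; try (D,hash)→740, (D,merge)→1020, (B,hash)→1040, (D,nl)→1680, (B,nl_idx)→2000, (B,merge)→2760 …(+1); best=740 via (D,hash)
  {ABCD}: card=120; try (D,hash)→930, (D,merge)→1000, (C,hash)→1180, (D,nl)→1300, (C,nl_idx)→2060, (C,merge)→3020 …(+1); best=930 via (D,hash)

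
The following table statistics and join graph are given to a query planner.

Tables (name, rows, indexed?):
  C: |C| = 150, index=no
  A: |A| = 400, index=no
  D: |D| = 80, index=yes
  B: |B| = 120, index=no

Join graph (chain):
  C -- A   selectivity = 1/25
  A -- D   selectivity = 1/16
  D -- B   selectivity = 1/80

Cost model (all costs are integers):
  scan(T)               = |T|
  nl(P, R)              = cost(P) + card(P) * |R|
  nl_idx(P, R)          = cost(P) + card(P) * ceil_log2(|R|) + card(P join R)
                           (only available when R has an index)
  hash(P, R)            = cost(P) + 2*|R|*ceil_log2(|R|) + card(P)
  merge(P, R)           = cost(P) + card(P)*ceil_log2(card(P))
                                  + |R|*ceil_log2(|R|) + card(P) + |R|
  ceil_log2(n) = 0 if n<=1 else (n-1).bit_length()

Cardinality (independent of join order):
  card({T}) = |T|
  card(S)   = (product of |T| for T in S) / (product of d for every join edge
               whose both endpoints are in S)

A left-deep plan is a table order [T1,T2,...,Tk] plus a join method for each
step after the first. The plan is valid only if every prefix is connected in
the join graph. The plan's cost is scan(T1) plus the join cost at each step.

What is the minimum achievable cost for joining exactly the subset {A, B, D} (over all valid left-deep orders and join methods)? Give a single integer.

5600

Selinger DP over subsets of {A,B,D}:
  {A}: scan cost=400, card=400
  {D}: scan cost=80, card=80
  {B}: scan cost=120, card=120
  {AD}: card=2000; try (D,hash)→1920, (A,merge)→4720, (D,merge)→5040, (D,nl_idx)→5200, (A,hash)→7360, (A,nl)→32080 …(+1); best=1920 via (D,hash)
  {BD}: card=120; try (D,nl_idx)→1080, (D,hash)→1360, (B,merge)→1680, (D,merge)→1720, (B,hash)→1840, (B,nl)→9680 …(+1); best=1080 via (D,nl_idx)
  {ABD}: card=3000; try (B,hash)→5600, (A,merge)→6040, (A,hash)→8400, (B,merge)→26880, (A,nl)→49080, (B,nl)→241920; best=5600 via (B,hash)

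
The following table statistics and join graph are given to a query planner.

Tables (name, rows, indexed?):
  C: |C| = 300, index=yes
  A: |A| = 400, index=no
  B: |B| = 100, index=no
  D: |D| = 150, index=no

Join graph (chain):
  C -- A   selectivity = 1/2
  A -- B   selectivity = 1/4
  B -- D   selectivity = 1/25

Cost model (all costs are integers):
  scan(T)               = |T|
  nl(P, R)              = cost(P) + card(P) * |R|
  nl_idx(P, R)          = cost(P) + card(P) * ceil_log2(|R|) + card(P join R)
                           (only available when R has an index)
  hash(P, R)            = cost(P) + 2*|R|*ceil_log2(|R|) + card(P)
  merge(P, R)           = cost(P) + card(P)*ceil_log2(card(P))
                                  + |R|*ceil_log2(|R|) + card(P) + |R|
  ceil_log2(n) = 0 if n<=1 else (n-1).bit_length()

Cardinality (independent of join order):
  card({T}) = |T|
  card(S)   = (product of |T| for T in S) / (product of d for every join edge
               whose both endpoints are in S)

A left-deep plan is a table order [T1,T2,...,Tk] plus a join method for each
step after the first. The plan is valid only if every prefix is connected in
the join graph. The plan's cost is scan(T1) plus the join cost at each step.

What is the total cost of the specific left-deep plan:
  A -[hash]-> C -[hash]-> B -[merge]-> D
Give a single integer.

step 1: scan A: cost=400, card=400
step 2: join C via hash
    card(P join C) = 400*300/(2) = 60000
    cost = 400 + 2*300*9 + 400 = 6200
step 3: join B via hash
    card(P join B) = 60000*100/(4) = 1500000
    cost = 6200 + 2*100*7 + 60000 = 67600
step 4: join D via merge
    card(P join D) = 1500000*150/(25) = 9000000
    cost = 67600 + 1500000*21 + 150*8 + 1500000 + 150 = 33068950

33068950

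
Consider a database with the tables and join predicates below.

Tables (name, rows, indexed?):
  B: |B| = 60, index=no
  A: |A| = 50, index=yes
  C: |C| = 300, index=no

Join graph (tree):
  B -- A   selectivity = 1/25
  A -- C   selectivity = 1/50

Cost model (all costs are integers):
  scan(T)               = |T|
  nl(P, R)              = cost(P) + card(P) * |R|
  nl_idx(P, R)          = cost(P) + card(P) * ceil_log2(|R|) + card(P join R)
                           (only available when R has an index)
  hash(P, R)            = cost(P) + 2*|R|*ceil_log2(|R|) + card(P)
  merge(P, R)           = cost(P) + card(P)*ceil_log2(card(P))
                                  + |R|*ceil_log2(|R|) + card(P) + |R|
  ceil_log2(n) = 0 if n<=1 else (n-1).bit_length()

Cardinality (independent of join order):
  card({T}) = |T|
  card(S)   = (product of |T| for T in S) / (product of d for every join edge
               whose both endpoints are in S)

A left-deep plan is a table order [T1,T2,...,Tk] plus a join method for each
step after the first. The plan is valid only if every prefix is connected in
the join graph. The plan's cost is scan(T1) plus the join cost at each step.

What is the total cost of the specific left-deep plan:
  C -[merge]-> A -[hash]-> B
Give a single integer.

4670

step 1: scan C: cost=300, card=300
step 2: join A via merge
    card(P join A) = 300*50/(50) = 300
    cost = 300 + 300*9 + 50*6 + 300 + 50 = 3650
step 3: join B via hash
    card(P join B) = 300*60/(25) = 720
    cost = 3650 + 2*60*6 + 300 = 4670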